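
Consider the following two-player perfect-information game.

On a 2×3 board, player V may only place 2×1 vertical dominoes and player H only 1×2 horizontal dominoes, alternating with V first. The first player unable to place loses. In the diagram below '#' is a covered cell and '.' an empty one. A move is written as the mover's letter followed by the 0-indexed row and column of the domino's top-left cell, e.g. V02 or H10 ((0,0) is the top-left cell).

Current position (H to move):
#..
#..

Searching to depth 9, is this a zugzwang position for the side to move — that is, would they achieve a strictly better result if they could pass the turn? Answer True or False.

ply 1, H at #../#.. | H01=+1→###/#..*; H11=+1→#../###
ply 2: ###/#.. is terminal -1 (V); from #../#.. depth 9
pass branch (V moves first from the same position):
  | ply 1, V at #../#.. | V01=+1→##./##.*; V02=+1→#.#/#.#
  | ply 2: ##./##. is terminal -1 (H); from #../#.. depth 9
H moving scores +1; H passing scores -1

zugzwang(#../#.., H) = False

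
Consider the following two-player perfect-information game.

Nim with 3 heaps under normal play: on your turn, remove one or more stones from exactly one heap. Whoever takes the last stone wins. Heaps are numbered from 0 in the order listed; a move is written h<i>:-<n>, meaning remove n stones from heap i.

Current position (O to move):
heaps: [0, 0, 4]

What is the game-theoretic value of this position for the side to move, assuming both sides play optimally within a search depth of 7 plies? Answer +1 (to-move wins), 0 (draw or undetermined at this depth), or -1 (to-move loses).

p1 O@[(0,0,4)]: h2:-1[(0,0,3)]-1 h2:-2[(0,0,2)]-1 h2:-3[(0,0,1)]-1 h2:-4[(0,0,0)]+1*
p2 X@[(0,0,0)] terminal -1; root [(0,0,4)] d7

value((0,0,4), O) = +1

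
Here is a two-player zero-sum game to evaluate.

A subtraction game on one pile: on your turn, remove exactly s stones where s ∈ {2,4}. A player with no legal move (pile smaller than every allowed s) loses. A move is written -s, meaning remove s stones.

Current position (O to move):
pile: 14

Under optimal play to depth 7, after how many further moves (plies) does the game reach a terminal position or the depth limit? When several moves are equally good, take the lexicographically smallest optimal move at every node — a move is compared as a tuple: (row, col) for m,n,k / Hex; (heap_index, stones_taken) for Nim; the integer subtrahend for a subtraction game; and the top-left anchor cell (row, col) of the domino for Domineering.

p1 O@[14]: -2[12]+1* -4[10]-1
p2 X@[12]: -2[10]-1* -4[8]-1
p3 O@[10]: -2[8]-1 -4[6]+1*
p4 X@[6]: -2[4]-1* -4[2]-1
p5 O@[4]: -2[2]-1 -4[0]+1*
p6 X@[0] terminal -1; root [14] d7

PV length from [14]: 5 plies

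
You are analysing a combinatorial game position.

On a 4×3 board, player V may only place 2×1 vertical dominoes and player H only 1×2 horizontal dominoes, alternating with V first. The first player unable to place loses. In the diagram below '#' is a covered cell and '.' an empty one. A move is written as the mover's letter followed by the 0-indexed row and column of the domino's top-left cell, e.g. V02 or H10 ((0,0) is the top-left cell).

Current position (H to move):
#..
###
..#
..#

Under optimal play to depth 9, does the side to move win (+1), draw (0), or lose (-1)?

ply 1, H at #../###/..#/..# | H01=-1→###/###/..#/..#; H20=+1→#../###/###/..#*; H30=+1→#../###/..#/###
ply 2: #../###/###/..# is terminal -1 (V); from #../###/..#/..# depth 9

value(#../###/..#/..#, H) = +1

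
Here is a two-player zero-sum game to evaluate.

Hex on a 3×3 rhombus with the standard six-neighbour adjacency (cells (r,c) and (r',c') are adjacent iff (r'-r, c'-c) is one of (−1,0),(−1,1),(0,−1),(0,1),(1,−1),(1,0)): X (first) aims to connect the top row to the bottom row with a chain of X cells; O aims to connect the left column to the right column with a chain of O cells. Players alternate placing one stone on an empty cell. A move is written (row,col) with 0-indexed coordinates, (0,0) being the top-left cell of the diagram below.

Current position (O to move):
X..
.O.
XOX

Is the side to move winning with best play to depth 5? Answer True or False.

O winning at [X../.O./XOX]: True

p1 O@[X../.O./XOX]: (0,1)[XO./.O./XOX]-1 (0,2)[X.O/.O./XOX]-1 (1,0)[X../OO./XOX]+1* (1,2)[X../.OO/XOX]-1
p2 X@[X../OO./XOX]: (0,1)[XX./OO./XOX]-1* (0,2)[X.X/OO./XOX]-1 (1,2)[X../OOX/XOX]-1
p3 O@[XX./OO./XOX]: (0,2)[XXO/OO./XOX]+1* (1,2)[XX./OOO/XOX]+1
p4 X@[XXO/OO./XOX] terminal -1; root [X../.O./XOX] d5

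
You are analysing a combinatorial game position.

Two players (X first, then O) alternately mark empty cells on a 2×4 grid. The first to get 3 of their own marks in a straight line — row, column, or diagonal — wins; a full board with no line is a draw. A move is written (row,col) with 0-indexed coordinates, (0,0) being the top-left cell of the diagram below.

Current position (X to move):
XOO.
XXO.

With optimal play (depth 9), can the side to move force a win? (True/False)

[XOO./XXO.] X move#1: (0,3):+0/XOOX/XXO.*, (1,3):-1/XOO./XXOX
[XOOX/XXO.] O move#2: (1,3):+0/XOOX/XXOO*
[XOOX/XXOO] end (terminal +0, X#3); searched XOO./XXO. to 9

X winning at [XOO./XXO.]: False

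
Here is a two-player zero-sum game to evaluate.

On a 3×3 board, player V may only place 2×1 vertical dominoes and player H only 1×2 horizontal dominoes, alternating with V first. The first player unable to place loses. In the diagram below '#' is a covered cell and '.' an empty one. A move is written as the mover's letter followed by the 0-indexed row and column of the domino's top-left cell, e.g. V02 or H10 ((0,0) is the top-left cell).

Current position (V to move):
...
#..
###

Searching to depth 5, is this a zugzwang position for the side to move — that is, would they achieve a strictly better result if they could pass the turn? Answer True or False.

zugzwang(.../#../###, V) = False

ply 1, V at .../#../### | V01=+1→.#./##./###*; V02=-1→..#/#.#/###
ply 2: .#./##./### is terminal -1 (H); from .../#../### depth 5
suppose V passes — search the same position with H to move:
pass> ply 1, H at .../#../### | H00=-1→##./#../###; H01=+1→.##/#../###*; H11=+1→.../###/###
pass> ply 2: .##/#../### is terminal -1 (V); from .../#../### depth 5
for V: play +1, pass -1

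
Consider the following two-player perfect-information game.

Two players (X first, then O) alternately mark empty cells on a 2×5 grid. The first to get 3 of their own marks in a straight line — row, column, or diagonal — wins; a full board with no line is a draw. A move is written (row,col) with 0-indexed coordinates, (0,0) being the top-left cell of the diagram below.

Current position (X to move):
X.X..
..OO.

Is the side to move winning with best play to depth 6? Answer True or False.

X winning at [X.X../..OO.]: True

ply 1, X at X.X../..OO. | (0,1)=+1→XXX../..OO.*; (0,3)=-1→X.XX./..OO.; (0,4)=-1→X.X.X/..OO.; (1,0)=-1→X.X../X.OO.; (1,1)=-1→X.X../.XOO.; (1,4)=-1→X.X../..OOX
ply 2: XXX../..OO. is terminal -1 (O); from X.X../..OO. depth 6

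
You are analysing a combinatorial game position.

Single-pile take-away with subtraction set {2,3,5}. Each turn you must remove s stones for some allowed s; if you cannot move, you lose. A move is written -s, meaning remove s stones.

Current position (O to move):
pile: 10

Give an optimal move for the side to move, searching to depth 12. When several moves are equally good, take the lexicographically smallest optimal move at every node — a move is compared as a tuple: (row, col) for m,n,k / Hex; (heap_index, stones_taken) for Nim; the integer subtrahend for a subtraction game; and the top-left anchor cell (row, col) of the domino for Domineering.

[10] O move#1: -2:+1/8*, -3:+1/7, -5:-1/5
[8] X move#2: -2:-1/6*, -3:-1/5, -5:-1/3
[6] O move#3: -2:-1/4, -3:-1/3, -5:+1/1*
[1] end (terminal -1, X#4); searched 10 to 12

O's best at [10]: -2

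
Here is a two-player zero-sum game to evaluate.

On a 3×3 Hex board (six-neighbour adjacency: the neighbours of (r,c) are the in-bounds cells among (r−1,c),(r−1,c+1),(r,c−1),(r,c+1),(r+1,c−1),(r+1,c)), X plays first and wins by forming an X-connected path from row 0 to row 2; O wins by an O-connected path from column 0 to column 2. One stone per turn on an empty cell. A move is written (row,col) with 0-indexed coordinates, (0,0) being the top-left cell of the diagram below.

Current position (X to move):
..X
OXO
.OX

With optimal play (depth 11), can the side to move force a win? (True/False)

X winning at [..X/OXO/.OX]: True

ply 1, X at ..X/OXO/.OX | (0,0)=-1→X.X/OXO/.OX; (0,1)=-1→.XX/OXO/.OX; (2,0)=+1→..X/OXO/XOX*
ply 2: ..X/OXO/XOX is terminal -1 (O); from ..X/OXO/.OX depth 11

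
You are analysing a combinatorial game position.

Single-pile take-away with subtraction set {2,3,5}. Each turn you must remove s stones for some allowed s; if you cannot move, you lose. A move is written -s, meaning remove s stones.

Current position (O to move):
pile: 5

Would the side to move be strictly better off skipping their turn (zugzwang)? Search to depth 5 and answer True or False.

ply 1, O at 5 | -2=-1→3; -3=-1→2; -5=+1→0*
ply 2: 0 is terminal -1 (X); from 5 depth 5
suppose O passes — search the same position with X to move:
pass> ply 1, X at 5 | -2=-1→3; -3=-1→2; -5=+1→0*
pass> ply 2: 0 is terminal -1 (O); from 5 depth 5
for O: play +1, pass -1

zugzwang(5, O) = False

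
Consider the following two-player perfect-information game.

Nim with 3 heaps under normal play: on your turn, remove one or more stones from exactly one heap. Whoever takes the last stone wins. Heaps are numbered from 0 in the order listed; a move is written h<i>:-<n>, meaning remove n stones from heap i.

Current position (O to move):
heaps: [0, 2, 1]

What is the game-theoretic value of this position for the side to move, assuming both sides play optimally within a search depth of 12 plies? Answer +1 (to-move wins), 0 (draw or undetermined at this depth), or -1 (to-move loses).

[(0,2,1)] O move#1: h1:-1:+1/(0,1,1)*, h1:-2:-1/(0,0,1), h2:-1:-1/(0,2,0)
[(0,1,1)] X move#2: h1:-1:-1/(0,0,1)*, h2:-1:-1/(0,1,0)
[(0,0,1)] O move#3: h2:-1:+1/(0,0,0)*
[(0,0,0)] end (terminal -1, X#4); searched (0,2,1) to 12

value((0,2,1), O) = +1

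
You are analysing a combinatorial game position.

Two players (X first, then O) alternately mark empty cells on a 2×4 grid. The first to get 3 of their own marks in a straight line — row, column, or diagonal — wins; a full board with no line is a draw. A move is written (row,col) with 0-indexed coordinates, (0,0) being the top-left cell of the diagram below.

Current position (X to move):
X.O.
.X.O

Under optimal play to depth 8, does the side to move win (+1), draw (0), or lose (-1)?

value(X.O./.X.O, X) = 0

ply 1, X at X.O./.X.O | (0,1)=+0→XXO./.X.O*; (0,3)=+0→X.OX/.X.O; (1,0)=+0→X.O./XX.O; (1,2)=+0→X.O./.XXO
ply 2, O at XXO./.X.O | (0,3)=+0→XXOO/.X.O*; (1,0)=+0→XXO./OX.O; (1,2)=+0→XXO./.XOO
ply 3, X at XXOO/.X.O | (1,0)=+0→XXOO/XX.O*; (1,2)=+0→XXOO/.XXO
ply 4, O at XXOO/XX.O | (1,2)=+0→XXOO/XXOO*
ply 5: XXOO/XXOO is terminal +0 (X); from X.O./.X.O depth 8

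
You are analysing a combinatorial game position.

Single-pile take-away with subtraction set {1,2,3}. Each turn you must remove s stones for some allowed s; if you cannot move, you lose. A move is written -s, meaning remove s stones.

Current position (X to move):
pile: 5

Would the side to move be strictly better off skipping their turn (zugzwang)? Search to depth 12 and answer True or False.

zugzwang(5, X) = False

ply 1, X at 5 | -1=+1→4*; -2=-1→3; -3=-1→2
ply 2, O at 4 | -1=-1→3*; -2=-1→2; -3=-1→1
ply 3, X at 3 | -1=-1→2; -2=-1→1; -3=+1→0*
ply 4: 0 is terminal -1 (O); from 5 depth 12
if X skipped the turn, O would face:
~ ply 1, O at 5 | -1=+1→4*; -2=-1→3; -3=-1→2
~ ply 2, X at 4 | -1=-1→3*; -2=-1→2; -3=-1→1
~ ply 3, O at 3 | -1=-1→2; -2=-1→1; -3=+1→0*
~ ply 4: 0 is terminal -1 (X); from 5 depth 12
compare (X): move=+1 vs pass=-1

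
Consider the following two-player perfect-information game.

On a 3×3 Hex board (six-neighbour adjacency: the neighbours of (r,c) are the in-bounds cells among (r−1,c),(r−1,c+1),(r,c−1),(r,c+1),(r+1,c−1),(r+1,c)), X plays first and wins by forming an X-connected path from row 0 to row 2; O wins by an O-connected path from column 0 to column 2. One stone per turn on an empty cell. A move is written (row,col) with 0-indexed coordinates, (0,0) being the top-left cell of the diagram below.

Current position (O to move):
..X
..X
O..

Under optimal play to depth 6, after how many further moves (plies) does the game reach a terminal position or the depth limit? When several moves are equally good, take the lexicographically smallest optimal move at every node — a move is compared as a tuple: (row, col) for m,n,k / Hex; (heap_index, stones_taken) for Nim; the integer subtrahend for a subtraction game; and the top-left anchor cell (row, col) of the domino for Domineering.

ply 1, O at ..X/..X/O.. | (0,0)=-1→O.X/..X/O..*; (0,1)=-1→.OX/..X/O..; (1,0)=-1→..X/O.X/O..; (1,1)=-1→..X/.OX/O..; (2,1)=-1→..X/..X/OO.; (2,2)=-1→..X/..X/O.O
ply 2, X at O.X/..X/O.. | (0,1)=+1→OXX/..X/O..*; (1,0)=+1→O.X/X.X/O..; (1,1)=+1→O.X/.XX/O..; (2,1)=+1→O.X/..X/OX.; (2,2)=+1→O.X/..X/O.X
ply 3, O at OXX/..X/O.. | (1,0)=-1→OXX/O.X/O..*; (1,1)=-1→OXX/.OX/O..; (2,1)=-1→OXX/..X/OO.; (2,2)=-1→OXX/..X/O.O
ply 4, X at OXX/O.X/O.. | (1,1)=+1→OXX/OXX/O..*; (2,1)=+1→OXX/O.X/OX.; (2,2)=+1→OXX/O.X/O.X
ply 5, O at OXX/OXX/O.. | (2,1)=-1→OXX/OXX/OO.*; (2,2)=-1→OXX/OXX/O.O
ply 6, X at OXX/OXX/OO. | (2,2)=+1→OXX/OXX/OOX*
ply 7: OXX/OXX/OOX is terminal -1 (O); from ..X/..X/O.. depth 6

PV length from [..X/..X/O..]: 6 plies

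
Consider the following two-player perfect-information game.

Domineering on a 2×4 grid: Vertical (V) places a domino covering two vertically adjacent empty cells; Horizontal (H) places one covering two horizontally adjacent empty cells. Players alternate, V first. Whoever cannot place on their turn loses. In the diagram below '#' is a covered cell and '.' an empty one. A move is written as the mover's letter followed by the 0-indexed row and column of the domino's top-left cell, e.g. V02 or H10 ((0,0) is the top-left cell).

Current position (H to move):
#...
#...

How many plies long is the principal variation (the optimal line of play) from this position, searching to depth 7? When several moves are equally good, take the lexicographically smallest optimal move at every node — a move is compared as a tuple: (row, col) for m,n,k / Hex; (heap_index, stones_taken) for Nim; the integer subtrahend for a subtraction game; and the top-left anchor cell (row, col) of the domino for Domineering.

PV length from [#.../#...]: 3 plies

[#.../#...] H move#1: H01:+1/###./#...*, H02:+1/#.##/#..., H11:+1/#.../###., H12:+1/#.../#.##
[###./#...] V move#2: V03:-1/####/#..#*
[####/#..#] H move#3: H11:+1/####/####*
[####/####] end (terminal -1, V#4); searched #.../#... to 7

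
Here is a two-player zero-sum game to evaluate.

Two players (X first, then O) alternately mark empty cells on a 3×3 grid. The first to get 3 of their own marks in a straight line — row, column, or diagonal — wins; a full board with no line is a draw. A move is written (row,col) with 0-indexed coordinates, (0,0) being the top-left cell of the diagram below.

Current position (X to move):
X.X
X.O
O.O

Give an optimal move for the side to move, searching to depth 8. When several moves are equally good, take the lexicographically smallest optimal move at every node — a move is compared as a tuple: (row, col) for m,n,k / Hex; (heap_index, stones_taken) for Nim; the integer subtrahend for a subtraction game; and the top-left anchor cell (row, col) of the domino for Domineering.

ply 1, X at X.X/X.O/O.O | (0,1)=+1→XXX/X.O/O.O*; (1,1)=-1→X.X/XXO/O.O; (2,1)=+0→X.X/X.O/OXO
ply 2: XXX/X.O/O.O is terminal -1 (O); from X.X/X.O/O.O depth 8

X's best at [X.X/X.O/O.O]: (0,1)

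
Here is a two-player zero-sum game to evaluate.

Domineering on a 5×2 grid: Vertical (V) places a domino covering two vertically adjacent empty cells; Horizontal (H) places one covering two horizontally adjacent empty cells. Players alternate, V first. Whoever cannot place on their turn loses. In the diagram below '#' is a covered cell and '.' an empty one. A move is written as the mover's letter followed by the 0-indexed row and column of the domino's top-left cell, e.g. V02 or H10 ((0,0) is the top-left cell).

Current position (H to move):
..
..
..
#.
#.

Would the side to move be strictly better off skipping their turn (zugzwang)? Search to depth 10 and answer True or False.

zugzwang(../../../#./#., H) = False

[../../../#./#.] H move#1: H00:-1/##/../../#./#., H10:+1/../##/../#./#.*, H20:-1/../../##/#./#.
[../##/../#./#.] V move#2: V21:-1/../##/.#/##/#.*, V31:-1/../##/../##/##
[../##/.#/##/#.] H move#3: H00:+1/##/##/.#/##/#.*
[##/##/.#/##/#.] end (terminal -1, V#4); searched ../../../#./#. to 10
suppose H passes — search the same position with V to move:
pass> [../../../#./#.] V move#1: V00:+1/#./#./../#./#.*, V01:+1/.#/.#/../#./#., V10:+1/../#./#./#./#., V11:+1/../.#/.#/#./#., V21:-1/../../.#/##/#., V31:-1/../../../##/##
pass> [#./#./../#./#.] H move#2: H20:-1/#./#./##/#./#.*
pass> [#./#./##/#./#.] V move#3: V01:+1/##/##/##/#./#.*, V31:+1/#./#./##/##/##
pass> [##/##/##/#./#.] end (terminal -1, H#4); searched ../../../#./#. to 10
for H: play +1, pass -1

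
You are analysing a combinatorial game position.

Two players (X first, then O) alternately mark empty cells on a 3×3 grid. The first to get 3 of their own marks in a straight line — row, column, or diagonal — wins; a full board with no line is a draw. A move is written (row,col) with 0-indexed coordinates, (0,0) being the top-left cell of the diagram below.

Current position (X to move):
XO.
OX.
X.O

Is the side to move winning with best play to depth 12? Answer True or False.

X winning at [XO./OX./X.O]: True

[XO./OX./X.O] X move#1: (0,2):+1/XOX/OX./X.O*, (1,2):+0/XO./OXX/X.O, (2,1):+0/XO./OX./XXO
[XOX/OX./X.O] end (terminal -1, O#2); searched XO./OX./X.O to 12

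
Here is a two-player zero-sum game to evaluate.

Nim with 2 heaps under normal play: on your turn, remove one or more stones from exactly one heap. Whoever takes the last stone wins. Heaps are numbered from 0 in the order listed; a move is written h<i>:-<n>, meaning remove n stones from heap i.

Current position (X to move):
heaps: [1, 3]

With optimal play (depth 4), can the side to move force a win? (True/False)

p1 X@[(1,3)]: h0:-1[(0,3)]-1 h1:-1[(1,2)]-1 h1:-2[(1,1)]+1* h1:-3[(1,0)]-1
p2 O@[(1,1)]: h0:-1[(0,1)]-1* h1:-1[(1,0)]-1
p3 X@[(0,1)]: h1:-1[(0,0)]+1*
p4 O@[(0,0)] terminal -1; root [(1,3)] d4

X winning at [(1,3)]: True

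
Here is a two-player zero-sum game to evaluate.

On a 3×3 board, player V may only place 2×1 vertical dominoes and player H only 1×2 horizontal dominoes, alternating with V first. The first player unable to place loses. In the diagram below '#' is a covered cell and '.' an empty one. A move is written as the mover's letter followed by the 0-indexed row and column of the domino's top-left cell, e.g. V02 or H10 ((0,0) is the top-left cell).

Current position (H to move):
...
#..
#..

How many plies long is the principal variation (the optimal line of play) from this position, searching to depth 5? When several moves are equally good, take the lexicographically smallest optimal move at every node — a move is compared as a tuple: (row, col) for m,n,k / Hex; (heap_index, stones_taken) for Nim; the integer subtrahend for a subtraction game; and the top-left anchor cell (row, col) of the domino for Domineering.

PV length from [.../#../#..]: 1 ply

ply 1, H at .../#../#.. | H00=-1→##./#../#..; H01=-1→.##/#../#..; H11=+1→.../###/#..*; H21=-1→.../#../###
ply 2: .../###/#.. is terminal -1 (V); from .../#../#.. depth 5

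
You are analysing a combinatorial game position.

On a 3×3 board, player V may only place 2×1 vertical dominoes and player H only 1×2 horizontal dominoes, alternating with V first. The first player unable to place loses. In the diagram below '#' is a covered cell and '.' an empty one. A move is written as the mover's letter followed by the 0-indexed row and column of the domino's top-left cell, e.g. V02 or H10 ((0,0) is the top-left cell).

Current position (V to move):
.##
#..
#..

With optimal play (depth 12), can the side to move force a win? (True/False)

ply 1, V at .##/#../#.. | V11=+1→.##/##./##.*; V12=+1→.##/#.#/#.#
ply 2: .##/##./##. is terminal -1 (H); from .##/#../#.. depth 12

V winning at [.##/#../#..]: True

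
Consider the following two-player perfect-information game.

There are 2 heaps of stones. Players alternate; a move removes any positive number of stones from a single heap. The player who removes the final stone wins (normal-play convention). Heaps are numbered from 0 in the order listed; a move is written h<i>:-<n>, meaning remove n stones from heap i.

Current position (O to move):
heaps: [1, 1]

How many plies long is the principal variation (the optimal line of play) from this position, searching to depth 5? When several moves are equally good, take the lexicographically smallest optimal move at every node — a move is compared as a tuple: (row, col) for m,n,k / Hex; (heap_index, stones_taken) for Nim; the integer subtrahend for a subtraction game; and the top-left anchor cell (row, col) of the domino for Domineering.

PV length from [(1,1)]: 2 plies

p1 O@[(1,1)]: h0:-1[(0,1)]-1* h1:-1[(1,0)]-1
p2 X@[(0,1)]: h1:-1[(0,0)]+1*
p3 O@[(0,0)] terminal -1; root [(1,1)] d5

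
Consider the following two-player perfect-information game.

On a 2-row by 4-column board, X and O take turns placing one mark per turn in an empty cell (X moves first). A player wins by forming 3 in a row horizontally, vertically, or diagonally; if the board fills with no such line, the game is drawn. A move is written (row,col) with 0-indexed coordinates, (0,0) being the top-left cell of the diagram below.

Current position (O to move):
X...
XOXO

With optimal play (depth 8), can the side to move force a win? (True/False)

O winning at [X.../XOXO]: False

ply 1, O at X.../XOXO | (0,1)=+0→XO../XOXO*; (0,2)=+0→X.O./XOXO; (0,3)=+0→X..O/XOXO
ply 2, X at XO../XOXO | (0,2)=+0→XOX./XOXO*; (0,3)=+0→XO.X/XOXO
ply 3, O at XOX./XOXO | (0,3)=+0→XOXO/XOXO*
ply 4: XOXO/XOXO is terminal +0 (X); from X.../XOXO depth 8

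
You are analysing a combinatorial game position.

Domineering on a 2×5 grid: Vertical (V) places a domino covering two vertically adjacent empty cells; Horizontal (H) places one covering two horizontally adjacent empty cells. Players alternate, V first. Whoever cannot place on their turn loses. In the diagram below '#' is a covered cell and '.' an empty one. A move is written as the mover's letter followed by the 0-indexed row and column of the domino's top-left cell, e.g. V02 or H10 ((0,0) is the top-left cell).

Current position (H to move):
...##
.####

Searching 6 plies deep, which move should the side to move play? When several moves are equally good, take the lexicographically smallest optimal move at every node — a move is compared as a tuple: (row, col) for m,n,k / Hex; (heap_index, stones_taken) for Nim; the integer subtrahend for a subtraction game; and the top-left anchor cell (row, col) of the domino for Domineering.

[...##/.####] H move#1: H00:+1/##.##/.####*, H01:-1/.####/.####
[##.##/.####] end (terminal -1, V#2); searched ...##/.#### to 6

H's best at [...##/.####]: H00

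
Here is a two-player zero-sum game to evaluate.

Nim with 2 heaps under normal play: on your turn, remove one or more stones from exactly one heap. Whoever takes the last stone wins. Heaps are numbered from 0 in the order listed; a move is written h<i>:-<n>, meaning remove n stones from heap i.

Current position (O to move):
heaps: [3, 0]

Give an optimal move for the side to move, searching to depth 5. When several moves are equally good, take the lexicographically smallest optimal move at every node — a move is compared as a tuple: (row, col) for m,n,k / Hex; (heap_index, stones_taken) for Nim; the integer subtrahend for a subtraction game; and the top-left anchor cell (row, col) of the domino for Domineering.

O's best at [(3,0)]: h0:-3

ply 1, O at (3,0) | h0:-1=-1→(2,0); h0:-2=-1→(1,0); h0:-3=+1→(0,0)*
ply 2: (0,0) is terminal -1 (X); from (3,0) depth 5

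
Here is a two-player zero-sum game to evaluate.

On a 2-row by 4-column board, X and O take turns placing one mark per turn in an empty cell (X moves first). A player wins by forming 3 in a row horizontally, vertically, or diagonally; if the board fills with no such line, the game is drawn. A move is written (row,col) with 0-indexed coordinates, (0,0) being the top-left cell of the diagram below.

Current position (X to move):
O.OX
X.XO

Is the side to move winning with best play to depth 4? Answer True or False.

[O.OX/X.XO] X move#1: (0,1):+0/OXOX/X.XO, (1,1):+1/O.OX/XXXO*
[O.OX/XXXO] end (terminal -1, O#2); searched O.OX/X.XO to 4

X winning at [O.OX/X.XO]: True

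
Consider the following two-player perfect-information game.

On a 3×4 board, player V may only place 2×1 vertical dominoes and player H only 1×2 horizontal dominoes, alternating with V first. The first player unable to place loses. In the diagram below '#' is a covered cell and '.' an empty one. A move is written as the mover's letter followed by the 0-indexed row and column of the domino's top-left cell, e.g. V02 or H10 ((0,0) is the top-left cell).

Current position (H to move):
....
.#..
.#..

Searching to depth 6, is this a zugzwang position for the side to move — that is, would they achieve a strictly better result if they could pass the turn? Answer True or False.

ply 1, H at ..../.#../.#.. | H00=-1→##../.#../.#..; H01=-1→.##./.#../.#..; H02=-1→..##/.#../.#..; H12=+1→..../.###/.#..*; H22=-1→..../.#../.###
ply 2, V at ..../.###/.#.. | V00=-1→#.../####/.#..*; V10=-1→..../####/##..
ply 3, H at #.../####/.#.. | H01=+1→###./####/.#..*; H02=+1→#.##/####/.#..; H22=+1→#.../####/.###
ply 4: ###./####/.#.. is terminal -1 (V); from ..../.#../.#.. depth 6
if H skipped the turn, V would face:
~ ply 1, V at ..../.#../.#.. | V00=-1→#.../##../.#..; V02=+1→..#./.##./.#..*; V03=+1→...#/.#.#/.#..; V10=-1→..../##../##..; V12=+1→..../.##./.##.; V13=+1→..../.#.#/.#.#
~ ply 2, H at ..#./.##./.#.. | H00=-1→###./.##./.#..*; H22=-1→..#./.##./.###
~ ply 3, V at ###./.##./.#.. | V03=+1→####/.###/.#..*; V10=+1→###./###./##..; V13=+1→###./.###/.#.#
~ ply 4, H at ####/.###/.#.. | H22=-1→####/.###/.###*
~ ply 5, V at ####/.###/.### | V10=+1→####/####/####*
~ ply 6: ####/####/#### is terminal -1 (H); from ..../.#../.#.. depth 6
compare (H): move=+1 vs pass=-1

zugzwang(..../.#../.#.., H) = False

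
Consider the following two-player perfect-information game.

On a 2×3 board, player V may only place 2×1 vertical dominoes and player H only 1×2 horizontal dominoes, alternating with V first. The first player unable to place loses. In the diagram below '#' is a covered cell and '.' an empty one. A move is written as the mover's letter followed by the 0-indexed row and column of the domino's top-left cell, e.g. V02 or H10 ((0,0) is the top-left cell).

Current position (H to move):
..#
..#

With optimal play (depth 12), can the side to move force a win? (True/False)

p1 H@[..#/..#]: H00[###/..#]+1* H10[..#/###]+1
p2 V@[###/..#] terminal -1; root [..#/..#] d12

H winning at [..#/..#]: True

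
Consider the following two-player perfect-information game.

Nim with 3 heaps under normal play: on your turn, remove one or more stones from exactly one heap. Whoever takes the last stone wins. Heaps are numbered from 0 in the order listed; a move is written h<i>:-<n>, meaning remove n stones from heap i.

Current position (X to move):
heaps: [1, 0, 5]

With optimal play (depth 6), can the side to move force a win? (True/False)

X winning at [(1,0,5)]: True

[(1,0,5)] X move#1: h0:-1:-1/(0,0,5), h2:-1:-1/(1,0,4), h2:-2:-1/(1,0,3), h2:-3:-1/(1,0,2), h2:-4:+1/(1,0,1)*, h2:-5:-1/(1,0,0)
[(1,0,1)] O move#2: h0:-1:-1/(0,0,1)*, h2:-1:-1/(1,0,0)
[(0,0,1)] X move#3: h2:-1:+1/(0,0,0)*
[(0,0,0)] end (terminal -1, O#4); searched (1,0,5) to 6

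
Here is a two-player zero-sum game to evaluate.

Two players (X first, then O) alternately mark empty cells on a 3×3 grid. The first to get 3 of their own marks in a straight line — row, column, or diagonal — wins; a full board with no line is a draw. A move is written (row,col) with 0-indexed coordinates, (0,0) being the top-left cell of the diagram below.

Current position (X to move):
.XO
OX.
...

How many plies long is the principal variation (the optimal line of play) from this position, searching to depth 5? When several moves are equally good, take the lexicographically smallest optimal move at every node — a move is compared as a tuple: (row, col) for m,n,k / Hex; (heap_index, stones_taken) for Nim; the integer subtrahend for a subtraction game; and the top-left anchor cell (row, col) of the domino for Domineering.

ply 1, X at .XO/OX./... | (0,0)=+1→XXO/OX./...*; (1,2)=+0→.XO/OXX/...; (2,0)=+0→.XO/OX./X..; (2,1)=+1→.XO/OX./.X.; (2,2)=+1→.XO/OX./..X
ply 2, O at XXO/OX./... | (1,2)=-1→XXO/OXO/...*; (2,0)=-1→XXO/OX./O..; (2,1)=-1→XXO/OX./.O.; (2,2)=-1→XXO/OX./..O
ply 3, X at XXO/OXO/... | (2,0)=-1→XXO/OXO/X..; (2,1)=+1→XXO/OXO/.X.*; (2,2)=+1→XXO/OXO/..X
ply 4: XXO/OXO/.X. is terminal -1 (O); from .XO/OX./... depth 5

PV length from [.XO/OX./...]: 3 plies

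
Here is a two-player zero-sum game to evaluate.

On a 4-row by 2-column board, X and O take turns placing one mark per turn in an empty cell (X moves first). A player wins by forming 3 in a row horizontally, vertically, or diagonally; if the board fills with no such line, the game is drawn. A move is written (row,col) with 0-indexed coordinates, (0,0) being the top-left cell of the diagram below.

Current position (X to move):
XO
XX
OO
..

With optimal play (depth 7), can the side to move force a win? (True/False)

X winning at [XO/XX/OO/..]: False

[XO/XX/OO/..] X move#1: (3,0):+0/XO/XX/OO/X.*, (3,1):+0/XO/XX/OO/.X
[XO/XX/OO/X.] O move#2: (3,1):+0/XO/XX/OO/XO*
[XO/XX/OO/XO] end (terminal +0, X#3); searched XO/XX/OO/.. to 7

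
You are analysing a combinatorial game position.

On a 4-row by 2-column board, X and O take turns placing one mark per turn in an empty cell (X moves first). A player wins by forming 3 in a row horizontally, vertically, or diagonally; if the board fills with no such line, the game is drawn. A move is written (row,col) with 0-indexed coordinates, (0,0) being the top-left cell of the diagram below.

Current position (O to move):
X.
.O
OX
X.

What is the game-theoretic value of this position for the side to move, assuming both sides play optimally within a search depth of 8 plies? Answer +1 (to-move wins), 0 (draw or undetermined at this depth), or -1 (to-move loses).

ply 1, O at X./.O/OX/X. | (0,1)=+0→XO/.O/OX/X.*; (1,0)=+0→X./OO/OX/X.; (3,1)=+0→X./.O/OX/XO
ply 2, X at XO/.O/OX/X. | (1,0)=+0→XO/XO/OX/X.*; (3,1)=+0→XO/.O/OX/XX
ply 3, O at XO/XO/OX/X. | (3,1)=+0→XO/XO/OX/XO*
ply 4: XO/XO/OX/XO is terminal +0 (X); from X./.O/OX/X. depth 8

value(X./.O/OX/X., O) = 0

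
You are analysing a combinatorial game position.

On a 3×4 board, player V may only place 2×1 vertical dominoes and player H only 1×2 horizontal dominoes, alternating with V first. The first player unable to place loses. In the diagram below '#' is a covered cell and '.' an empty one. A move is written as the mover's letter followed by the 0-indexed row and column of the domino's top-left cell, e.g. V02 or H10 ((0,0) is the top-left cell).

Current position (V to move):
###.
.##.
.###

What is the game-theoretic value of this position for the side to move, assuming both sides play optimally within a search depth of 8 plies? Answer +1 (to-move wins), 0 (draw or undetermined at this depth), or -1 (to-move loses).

value(###./.##./.###, V) = +1

[###./.##./.###] V move#1: V03:+1/####/.###/.###*, V10:+1/###./###./####
[####/.###/.###] end (terminal -1, H#2); searched ###./.##./.### to 8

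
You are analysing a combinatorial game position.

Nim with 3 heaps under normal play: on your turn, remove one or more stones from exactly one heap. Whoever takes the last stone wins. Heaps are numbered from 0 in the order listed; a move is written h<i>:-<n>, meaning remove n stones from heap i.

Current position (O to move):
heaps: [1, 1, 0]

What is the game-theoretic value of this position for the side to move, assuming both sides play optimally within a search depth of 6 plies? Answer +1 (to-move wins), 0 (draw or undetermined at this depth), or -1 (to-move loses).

value((1,1,0), O) = -1

p1 O@[(1,1,0)]: h0:-1[(0,1,0)]-1* h1:-1[(1,0,0)]-1
p2 X@[(0,1,0)]: h1:-1[(0,0,0)]+1*
p3 O@[(0,0,0)] terminal -1; root [(1,1,0)] d6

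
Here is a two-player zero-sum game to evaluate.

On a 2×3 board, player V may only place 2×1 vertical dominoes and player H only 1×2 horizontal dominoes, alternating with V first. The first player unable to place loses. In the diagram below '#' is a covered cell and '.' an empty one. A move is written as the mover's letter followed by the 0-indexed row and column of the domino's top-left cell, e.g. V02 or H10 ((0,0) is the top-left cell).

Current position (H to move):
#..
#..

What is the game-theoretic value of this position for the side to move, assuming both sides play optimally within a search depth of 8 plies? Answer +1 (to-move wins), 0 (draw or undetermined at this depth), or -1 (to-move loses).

ply 1, H at #../#.. | H01=+1→###/#..*; H11=+1→#../###
ply 2: ###/#.. is terminal -1 (V); from #../#.. depth 8

value(#../#.., H) = +1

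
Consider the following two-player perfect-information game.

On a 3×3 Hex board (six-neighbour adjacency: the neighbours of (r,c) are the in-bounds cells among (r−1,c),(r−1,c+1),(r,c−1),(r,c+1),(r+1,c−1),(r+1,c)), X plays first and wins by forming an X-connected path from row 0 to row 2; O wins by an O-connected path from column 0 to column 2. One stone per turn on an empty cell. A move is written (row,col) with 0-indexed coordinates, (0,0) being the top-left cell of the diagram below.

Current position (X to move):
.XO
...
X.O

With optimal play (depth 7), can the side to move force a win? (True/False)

[.XO/.../X.O] X move#1: (0,0):+1/XXO/.../X.O*, (1,0):+1/.XO/X../X.O, (1,1):+1/.XO/.X./X.O, (1,2):+1/.XO/..X/X.O, (2,1):+1/.XO/.../XXO
[XXO/.../X.O] O move#2: (1,0):-1/XXO/O../X.O*, (1,1):-1/XXO/.O./X.O, (1,2):-1/XXO/..O/X.O, (2,1):-1/XXO/.../XOO
[XXO/O../X.O] X move#3: (1,1):+1/XXO/OX./X.O*, (1,2):-1/XXO/O.X/X.O, (2,1):-1/XXO/O../XXO
[XXO/OX./X.O] end (terminal -1, O#4); searched .XO/.../X.O to 7

X winning at [.XO/.../X.O]: True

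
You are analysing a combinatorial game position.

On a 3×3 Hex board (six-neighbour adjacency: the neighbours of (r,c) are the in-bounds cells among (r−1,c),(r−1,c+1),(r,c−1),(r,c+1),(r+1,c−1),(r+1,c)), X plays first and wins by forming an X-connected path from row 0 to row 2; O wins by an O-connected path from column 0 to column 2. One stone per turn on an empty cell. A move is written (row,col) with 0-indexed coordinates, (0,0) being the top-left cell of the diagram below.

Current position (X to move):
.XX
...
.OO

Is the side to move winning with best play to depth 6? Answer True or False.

p1 X@[.XX/.../.OO]: (0,0)[XXX/.../.OO]-1 (1,0)[.XX/X../.OO]-1 (1,1)[.XX/.X./.OO]-1 (1,2)[.XX/..X/.OO]-1 (2,0)[.XX/.../XOO]+1*
p2 O@[.XX/.../XOO]: (0,0)[OXX/.../XOO]-1* (1,0)[.XX/O../XOO]-1 (1,1)[.XX/.O./XOO]-1 (1,2)[.XX/..O/XOO]-1
p3 X@[OXX/.../XOO]: (1,0)[OXX/X../XOO]+1* (1,1)[OXX/.X./XOO]+1 (1,2)[OXX/..X/XOO]+1
p4 O@[OXX/X../XOO] terminal -1; root [.XX/.../.OO] d6

X winning at [.XX/.../.OO]: True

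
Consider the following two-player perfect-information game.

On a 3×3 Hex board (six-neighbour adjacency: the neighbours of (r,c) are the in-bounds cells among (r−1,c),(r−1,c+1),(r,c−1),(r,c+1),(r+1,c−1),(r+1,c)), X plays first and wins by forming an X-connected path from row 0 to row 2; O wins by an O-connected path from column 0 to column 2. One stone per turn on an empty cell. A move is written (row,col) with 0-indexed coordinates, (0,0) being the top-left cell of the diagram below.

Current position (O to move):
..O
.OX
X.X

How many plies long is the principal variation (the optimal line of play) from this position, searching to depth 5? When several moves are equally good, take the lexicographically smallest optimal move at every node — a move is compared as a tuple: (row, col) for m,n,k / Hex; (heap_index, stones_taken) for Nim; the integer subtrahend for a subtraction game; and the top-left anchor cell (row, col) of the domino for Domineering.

p1 O@[..O/.OX/X.X]: (0,0)[O.O/.OX/X.X]+1* (0,1)[.OO/.OX/X.X]+1 (1,0)[..O/OOX/X.X]+1 (2,1)[..O/.OX/XOX]-1
p2 X@[O.O/.OX/X.X]: (0,1)[OXO/.OX/X.X]-1* (1,0)[O.O/XOX/X.X]-1 (2,1)[O.O/.OX/XXX]-1
p3 O@[OXO/.OX/X.X]: (1,0)[OXO/OOX/X.X]+1* (2,1)[OXO/.OX/XOX]-1
p4 X@[OXO/OOX/X.X] terminal -1; root [..O/.OX/X.X] d5

PV length from [..O/.OX/X.X]: 3 plies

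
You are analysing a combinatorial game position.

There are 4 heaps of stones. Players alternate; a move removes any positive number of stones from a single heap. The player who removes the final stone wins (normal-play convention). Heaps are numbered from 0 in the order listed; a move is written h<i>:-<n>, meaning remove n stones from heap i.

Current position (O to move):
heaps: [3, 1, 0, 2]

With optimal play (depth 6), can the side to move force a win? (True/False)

O winning at [(3,1,0,2)]: False

p1 O@[(3,1,0,2)]: h0:-1[(2,1,0,2)]-1* h0:-2[(1,1,0,2)]-1 h0:-3[(0,1,0,2)]-1 h1:-1[(3,0,0,2)]-1 h3:-1[(3,1,0,1)]-1 h3:-2[(3,1,0,0)]-1
p2 X@[(2,1,0,2)]: h0:-1[(1,1,0,2)]-1 h0:-2[(0,1,0,2)]-1 h1:-1[(2,0,0,2)]+1* h3:-1[(2,1,0,1)]-1 h3:-2[(2,1,0,0)]-1
p3 O@[(2,0,0,2)]: h0:-1[(1,0,0,2)]-1* h0:-2[(0,0,0,2)]-1 h3:-1[(2,0,0,1)]-1 h3:-2[(2,0,0,0)]-1
p4 X@[(1,0,0,2)]: h0:-1[(0,0,0,2)]-1 h3:-1[(1,0,0,1)]+1* h3:-2[(1,0,0,0)]-1
p5 O@[(1,0,0,1)]: h0:-1[(0,0,0,1)]-1* h3:-1[(1,0,0,0)]-1
p6 X@[(0,0,0,1)]: h3:-1[(0,0,0,0)]+1*
p7 O@[(0,0,0,0)] terminal -1; root [(3,1,0,2)] d6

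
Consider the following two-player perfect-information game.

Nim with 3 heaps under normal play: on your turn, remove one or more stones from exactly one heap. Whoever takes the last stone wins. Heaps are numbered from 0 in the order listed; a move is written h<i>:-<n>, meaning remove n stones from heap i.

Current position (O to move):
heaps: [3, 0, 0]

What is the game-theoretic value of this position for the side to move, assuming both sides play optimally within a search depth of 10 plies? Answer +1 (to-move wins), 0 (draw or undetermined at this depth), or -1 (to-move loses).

value((3,0,0), O) = +1

ply 1, O at (3,0,0) | h0:-1=-1→(2,0,0); h0:-2=-1→(1,0,0); h0:-3=+1→(0,0,0)*
ply 2: (0,0,0) is terminal -1 (X); from (3,0,0) depth 10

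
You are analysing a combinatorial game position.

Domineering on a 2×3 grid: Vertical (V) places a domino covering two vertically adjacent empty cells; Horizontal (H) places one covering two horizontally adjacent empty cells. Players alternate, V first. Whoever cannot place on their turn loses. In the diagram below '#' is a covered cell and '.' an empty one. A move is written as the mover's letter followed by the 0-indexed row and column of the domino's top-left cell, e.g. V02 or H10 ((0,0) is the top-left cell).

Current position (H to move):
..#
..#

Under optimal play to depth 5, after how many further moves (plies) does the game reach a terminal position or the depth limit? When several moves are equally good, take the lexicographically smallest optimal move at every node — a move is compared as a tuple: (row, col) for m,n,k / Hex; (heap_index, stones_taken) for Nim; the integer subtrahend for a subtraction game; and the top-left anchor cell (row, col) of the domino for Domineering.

ply 1, H at ..#/..# | H00=+1→###/..#*; H10=+1→..#/###
ply 2: ###/..# is terminal -1 (V); from ..#/..# depth 5

PV length from [..#/..#]: 1 ply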